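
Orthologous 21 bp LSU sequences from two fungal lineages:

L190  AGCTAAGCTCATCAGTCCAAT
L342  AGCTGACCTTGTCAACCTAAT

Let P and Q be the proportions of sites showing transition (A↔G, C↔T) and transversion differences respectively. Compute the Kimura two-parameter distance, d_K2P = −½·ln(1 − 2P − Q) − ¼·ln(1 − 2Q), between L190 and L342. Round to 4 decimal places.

Differing sites — 5:A/G (Ti); 7:G/C (Tv); 10:C/T (Ti); 11:A/G (Ti); 15:G/A (Ti); 16:T/C (Ti); 18:C/T (Ti).
Of the 7 differences, 6 transitions and 1 transversion over 21 sites: P = 6/21 = 0.285714, Q = 1/21 = 0.047619.
d = −0.5·ln(0.380953) − 0.25·ln(0.904762) = −0.5·(-0.965079) − 0.25·(-0.100083) = 0.5076.

0.5076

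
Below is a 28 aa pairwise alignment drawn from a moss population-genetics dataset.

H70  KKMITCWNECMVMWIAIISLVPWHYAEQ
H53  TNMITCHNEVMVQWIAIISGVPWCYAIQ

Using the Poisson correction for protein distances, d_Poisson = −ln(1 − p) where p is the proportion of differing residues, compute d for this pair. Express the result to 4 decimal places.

Differing sites — 1:K/T; 2:K/N; 7:W/H; 10:C/V; 13:M/Q; 20:L/G; 24:H/C; 27:E/I.
p = 8/28 = 0.285714.
d = −ln(1 − 0.285714) = −ln(0.714286) = 0.3365.

0.3365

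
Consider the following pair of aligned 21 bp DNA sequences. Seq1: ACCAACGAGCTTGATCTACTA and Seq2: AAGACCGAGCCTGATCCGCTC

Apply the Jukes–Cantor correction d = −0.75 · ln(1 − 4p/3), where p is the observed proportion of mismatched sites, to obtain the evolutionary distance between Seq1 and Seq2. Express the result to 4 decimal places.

0.4408

Differing sites — 2:C/A; 3:C/G; 5:A/C; 11:T/C; 17:T/C; 18:A/G; 21:A/C.
p = 7/21 = 0.333333.
d = −0.75 · ln(1 − (4/3)·0.333333) = −0.75 · ln(0.555556) = −0.75 · (-0.587786) = 0.4408.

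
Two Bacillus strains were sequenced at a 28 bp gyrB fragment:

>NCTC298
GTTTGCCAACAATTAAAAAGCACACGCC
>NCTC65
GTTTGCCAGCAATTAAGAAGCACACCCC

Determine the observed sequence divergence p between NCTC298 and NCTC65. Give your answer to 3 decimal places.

Differing sites — 9:A/G; 17:A/G; 26:G/C.
There are 3 differences over 28 sites, so p = 3/28 = 0.107.

0.107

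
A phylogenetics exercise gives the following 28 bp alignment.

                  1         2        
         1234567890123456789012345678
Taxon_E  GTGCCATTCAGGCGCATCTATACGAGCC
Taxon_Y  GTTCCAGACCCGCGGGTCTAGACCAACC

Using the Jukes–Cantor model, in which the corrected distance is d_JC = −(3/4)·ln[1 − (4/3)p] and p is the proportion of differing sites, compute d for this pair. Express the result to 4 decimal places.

0.4850

The sequences differ at positions 3 (G/T), 7 (T/G), 8 (T/A), 10 (A/C), 11 (G/C), 15 (C/G), 16 (A/G), 21 (T/G), 24 (G/C), 26 (G/A).
p = 10/28 = 0.357143.
d = −0.75 · ln(1 − (4/3)·0.357143) = −0.75 · ln(0.523809) = −0.75 · (-0.646628) = 0.4850.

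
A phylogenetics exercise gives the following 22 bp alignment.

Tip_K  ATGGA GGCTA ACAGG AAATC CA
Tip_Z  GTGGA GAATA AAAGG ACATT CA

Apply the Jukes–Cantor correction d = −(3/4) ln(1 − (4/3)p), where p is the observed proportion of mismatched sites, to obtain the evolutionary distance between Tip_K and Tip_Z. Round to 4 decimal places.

0.3390

Mismatches occur at site 1 (A/G), site 7 (G/A), site 8 (C/A), site 12 (C/A), site 17 (A/C), site 20 (C/T).
p = 6/22 = 0.272727.
d = −0.75 · ln(1 − (4/3)·0.272727) = −0.75 · ln(0.636364) = −0.75 · (-0.451985) = 0.3390.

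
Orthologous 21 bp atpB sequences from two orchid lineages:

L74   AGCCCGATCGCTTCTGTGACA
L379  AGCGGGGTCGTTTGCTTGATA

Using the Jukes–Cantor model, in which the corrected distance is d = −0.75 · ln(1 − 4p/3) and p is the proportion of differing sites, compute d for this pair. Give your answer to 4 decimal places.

0.5319

Mismatches occur at site 4 (C→G), site 5 (C→G), site 7 (A→G), site 11 (C→T), site 14 (C→G), site 15 (T→C), site 16 (G→T), site 20 (C→T).
p = 8/21 = 0.380952.
d = −0.75 · ln(1 − (4/3)·0.380952) = −0.75 · ln(0.492064) = −0.75 · (-0.709146) = 0.5319.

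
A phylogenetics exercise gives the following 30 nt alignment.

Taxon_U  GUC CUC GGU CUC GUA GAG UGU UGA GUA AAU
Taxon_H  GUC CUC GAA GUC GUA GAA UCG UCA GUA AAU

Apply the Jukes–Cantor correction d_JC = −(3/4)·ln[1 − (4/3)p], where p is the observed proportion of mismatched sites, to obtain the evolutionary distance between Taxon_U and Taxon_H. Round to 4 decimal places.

0.2795

Differing sites — 8:G/A; 9:U/A; 10:C/G; 18:G/A; 20:G/C; 21:U/G; 23:G/C.
p = 7/30 = 0.233333.
d = −0.75 · ln(1 − (4/3)·0.233333) = −0.75 · ln(0.688889) = −0.75 · (-0.372675) = 0.2795.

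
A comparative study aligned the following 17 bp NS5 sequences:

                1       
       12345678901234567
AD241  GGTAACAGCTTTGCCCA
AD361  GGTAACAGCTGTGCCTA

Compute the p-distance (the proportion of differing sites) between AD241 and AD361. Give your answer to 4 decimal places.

0.1176

Differing sites — 11:T/G; 16:C/T.
There are 2 differences over 17 sites, so p = 2/17 = 0.1176.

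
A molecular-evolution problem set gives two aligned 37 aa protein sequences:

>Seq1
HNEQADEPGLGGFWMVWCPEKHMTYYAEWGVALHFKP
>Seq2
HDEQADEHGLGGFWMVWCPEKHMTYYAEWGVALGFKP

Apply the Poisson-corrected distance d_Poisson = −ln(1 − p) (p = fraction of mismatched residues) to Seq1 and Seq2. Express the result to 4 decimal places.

0.0846

Differing sites — 2:N/D; 8:P/H; 34:H/G.
p = 3/37 = 0.081081.
d = −ln(1 − 0.081081) = −ln(0.918919) = 0.0846.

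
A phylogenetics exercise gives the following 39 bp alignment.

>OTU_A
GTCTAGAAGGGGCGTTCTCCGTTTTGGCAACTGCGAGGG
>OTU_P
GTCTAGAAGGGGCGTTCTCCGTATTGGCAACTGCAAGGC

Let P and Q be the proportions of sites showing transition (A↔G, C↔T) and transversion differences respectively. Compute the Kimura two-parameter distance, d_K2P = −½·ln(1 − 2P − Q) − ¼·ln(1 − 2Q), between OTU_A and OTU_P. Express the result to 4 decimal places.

The sequences differ at positions 23 (T/A, transversion), 35 (G/A, transition), 39 (G/C, transversion).
Of the 3 differences, 1 transition and 2 transversions over 39 sites: P = 1/39 = 0.025641, Q = 2/39 = 0.051282.
d = −0.5·ln(0.897436) − 0.25·ln(0.897436) = −0.5·(-0.108213) − 0.25·(-0.108213) = 0.0812.

0.0812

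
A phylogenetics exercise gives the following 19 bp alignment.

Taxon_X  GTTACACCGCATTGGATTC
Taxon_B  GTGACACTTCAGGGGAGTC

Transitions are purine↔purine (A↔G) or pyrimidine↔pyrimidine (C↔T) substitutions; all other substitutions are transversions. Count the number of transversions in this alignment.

5

The sequences differ at positions 3 (T/G, transversion), 8 (C/T, transition), 9 (G/T, transversion), 12 (T/G, transversion), 13 (T/G, transversion), 17 (T/G, transversion).
Of the 6 differences, 1 transition and 5 transversions, so the answer is 5.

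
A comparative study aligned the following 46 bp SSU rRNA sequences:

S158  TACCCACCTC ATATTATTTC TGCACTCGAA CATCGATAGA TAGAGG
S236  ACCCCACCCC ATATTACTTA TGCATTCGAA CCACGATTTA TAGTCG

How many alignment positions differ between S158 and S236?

Differing sites — 1:T/A; 2:A/C; 9:T/C; 17:T/C; 20:C/A; 25:C/T; 32:A/C; 33:T/A; 38:A/T; 39:G/T; 44:A/T; 45:G/C.
That gives 12 mismatches out of 46 aligned sites, so the Hamming distance is 12.

12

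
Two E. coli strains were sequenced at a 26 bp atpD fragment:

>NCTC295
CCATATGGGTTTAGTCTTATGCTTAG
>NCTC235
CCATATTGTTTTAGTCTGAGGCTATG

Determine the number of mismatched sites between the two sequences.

6

The sequences differ at positions 7 (G/T), 9 (G/T), 18 (T/G), 20 (T/G), 24 (T/A), 25 (A/T).
That gives 6 mismatches out of 26 aligned sites, so the Hamming distance is 6.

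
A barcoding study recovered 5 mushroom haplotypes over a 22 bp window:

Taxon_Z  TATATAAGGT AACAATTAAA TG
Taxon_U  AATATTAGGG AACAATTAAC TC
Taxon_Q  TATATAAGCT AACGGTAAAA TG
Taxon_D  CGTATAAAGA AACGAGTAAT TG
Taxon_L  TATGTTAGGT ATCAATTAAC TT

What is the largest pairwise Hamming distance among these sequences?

Pairwise Hamming distances:
  Taxon_Z vs Taxon_U: 5
  Taxon_Z vs Taxon_Q: 4
  Taxon_Z vs Taxon_D: 7
  Taxon_Z vs Taxon_L: 5
  Taxon_U vs Taxon_Q: 9
  Taxon_U vs Taxon_D: 9
  Taxon_U vs Taxon_L: 5
  Taxon_Q vs Taxon_D: 9
  Taxon_Q vs Taxon_L: 9
  Taxon_D vs Taxon_L: 11
The largest is 11, between Taxon_D and Taxon_L.

11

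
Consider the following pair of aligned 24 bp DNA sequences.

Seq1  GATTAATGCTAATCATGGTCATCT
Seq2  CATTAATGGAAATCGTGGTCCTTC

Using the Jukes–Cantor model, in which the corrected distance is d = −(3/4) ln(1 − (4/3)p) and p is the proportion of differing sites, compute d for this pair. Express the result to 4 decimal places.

0.3694

The sequences differ at positions 1 (G/C), 9 (C/G), 10 (T/A), 15 (A/G), 21 (A/C), 23 (C/T), 24 (T/C).
p = 7/24 = 0.291667.
d = −0.75 · ln(1 − (4/3)·0.291667) = −0.75 · ln(0.611111) = −0.75 · (-0.492477) = 0.3694.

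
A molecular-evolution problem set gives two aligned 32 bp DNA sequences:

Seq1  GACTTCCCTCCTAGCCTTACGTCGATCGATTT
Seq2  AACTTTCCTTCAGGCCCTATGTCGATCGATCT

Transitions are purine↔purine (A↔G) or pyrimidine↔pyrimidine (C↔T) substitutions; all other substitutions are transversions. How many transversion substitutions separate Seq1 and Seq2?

The sequences differ at positions 1 (G/A, transition), 6 (C/T, transition), 10 (C/T, transition), 12 (T/A, transversion), 13 (A/G, transition), 17 (T/C, transition), 20 (C/T, transition), 31 (T/C, transition).
Of the 8 differences, 7 transitions and 1 transversion, so the answer is 1.

1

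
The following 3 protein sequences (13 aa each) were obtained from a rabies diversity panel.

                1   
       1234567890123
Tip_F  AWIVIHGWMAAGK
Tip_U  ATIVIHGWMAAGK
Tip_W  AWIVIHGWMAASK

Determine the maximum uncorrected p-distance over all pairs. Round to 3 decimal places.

0.154

Pairwise Hamming distances:
  Tip_F vs Tip_U: 1
  Tip_F vs Tip_W: 1
  Tip_U vs Tip_W: 2
The largest is 2 mismatches, between Tip_U and Tip_W; p = 2/13 = 0.154.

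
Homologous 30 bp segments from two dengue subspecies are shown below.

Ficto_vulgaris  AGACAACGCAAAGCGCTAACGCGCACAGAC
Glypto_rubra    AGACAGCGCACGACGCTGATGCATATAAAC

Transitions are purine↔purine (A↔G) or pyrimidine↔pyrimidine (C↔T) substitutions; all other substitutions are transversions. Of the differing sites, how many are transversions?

1

Mismatches occur at site 6 (A/G, transition), site 11 (A/C, transversion), site 12 (A/G, transition), site 13 (G/A, transition), site 18 (A/G, transition), site 20 (C/T, transition), site 23 (G/A, transition), site 24 (C/T, transition), site 26 (C/T, transition), site 28 (G/A, transition).
Of the 10 differences, 9 transitions and 1 transversion, so the answer is 1.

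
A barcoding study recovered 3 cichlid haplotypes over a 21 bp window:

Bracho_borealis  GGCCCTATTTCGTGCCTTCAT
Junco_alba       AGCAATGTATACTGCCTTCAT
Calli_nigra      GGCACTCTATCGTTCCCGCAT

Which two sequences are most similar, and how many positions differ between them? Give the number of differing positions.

6

Pairwise Hamming distances:
  Bracho_borealis vs Junco_alba: 7
  Bracho_borealis vs Calli_nigra: 6
  Junco_alba vs Calli_nigra: 8
The smallest is 6, between Bracho_borealis and Calli_nigra.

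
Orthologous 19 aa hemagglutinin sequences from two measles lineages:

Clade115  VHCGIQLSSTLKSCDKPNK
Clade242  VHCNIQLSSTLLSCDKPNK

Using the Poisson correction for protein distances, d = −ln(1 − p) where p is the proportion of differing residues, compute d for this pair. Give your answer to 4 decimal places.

Differing sites — 4:G/N; 12:K/L.
p = 2/19 = 0.105263.
d = −ln(1 − 0.105263) = −ln(0.894737) = 0.1112.

0.1112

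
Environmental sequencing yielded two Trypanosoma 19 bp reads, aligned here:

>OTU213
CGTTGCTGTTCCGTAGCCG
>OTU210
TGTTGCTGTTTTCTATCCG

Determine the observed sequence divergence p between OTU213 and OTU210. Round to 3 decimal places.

Mismatches occur at site 1 (C/T), site 11 (C/T), site 12 (C/T), site 13 (G/C), site 16 (G/T).
There are 5 differences over 19 sites, so p = 5/19 = 0.263.

0.263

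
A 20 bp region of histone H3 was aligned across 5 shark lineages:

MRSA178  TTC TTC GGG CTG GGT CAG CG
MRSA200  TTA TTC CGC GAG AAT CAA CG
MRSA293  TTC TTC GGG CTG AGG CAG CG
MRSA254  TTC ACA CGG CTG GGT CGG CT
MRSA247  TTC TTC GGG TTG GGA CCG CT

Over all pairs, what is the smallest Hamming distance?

Pairwise Hamming distances:
  MRSA178 vs MRSA200: 8
  MRSA178 vs MRSA293: 2
  MRSA178 vs MRSA254: 6
  MRSA178 vs MRSA247: 4
  MRSA200 vs MRSA293: 8
  MRSA200 vs MRSA254: 12
  MRSA200 vs MRSA247: 11
  MRSA293 vs MRSA254: 8
  MRSA293 vs MRSA247: 5
  MRSA254 vs MRSA247: 7
The smallest is 2, between MRSA178 and MRSA293.

2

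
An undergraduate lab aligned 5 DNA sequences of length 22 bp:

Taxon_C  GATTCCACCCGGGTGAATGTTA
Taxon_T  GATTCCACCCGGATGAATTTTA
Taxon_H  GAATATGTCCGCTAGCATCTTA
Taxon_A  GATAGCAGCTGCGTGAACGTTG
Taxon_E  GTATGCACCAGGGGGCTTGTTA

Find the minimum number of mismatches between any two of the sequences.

Pairwise Hamming distances:
  Taxon_C vs Taxon_T: 2
  Taxon_C vs Taxon_H: 10
  Taxon_C vs Taxon_A: 7
  Taxon_C vs Taxon_E: 7
  Taxon_T vs Taxon_H: 10
  Taxon_T vs Taxon_A: 9
  Taxon_T vs Taxon_E: 9
  Taxon_H vs Taxon_A: 13
  Taxon_H vs Taxon_E: 11
  Taxon_A vs Taxon_E: 11
The smallest is 2, between Taxon_C and Taxon_T.

2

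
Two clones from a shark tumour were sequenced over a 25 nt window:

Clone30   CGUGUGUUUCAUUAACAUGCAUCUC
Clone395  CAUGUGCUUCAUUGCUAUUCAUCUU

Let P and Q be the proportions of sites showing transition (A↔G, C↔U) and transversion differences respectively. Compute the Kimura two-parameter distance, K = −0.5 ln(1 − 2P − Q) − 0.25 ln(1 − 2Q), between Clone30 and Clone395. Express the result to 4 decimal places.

The sequences differ at positions 2 (G/A, transition), 7 (U/C, transition), 14 (A/G, transition), 15 (A/C, transversion), 16 (C/U, transition), 19 (G/U, transversion), 25 (C/U, transition).
Of the 7 differences, 5 transitions and 2 transversions over 25 sites: P = 5/25 = 0.200000, Q = 2/25 = 0.080000.
d = −0.5·ln(0.520000) − 0.25·ln(0.840000) = −0.5·(-0.653926) − 0.25·(-0.174353) = 0.3706.

0.3706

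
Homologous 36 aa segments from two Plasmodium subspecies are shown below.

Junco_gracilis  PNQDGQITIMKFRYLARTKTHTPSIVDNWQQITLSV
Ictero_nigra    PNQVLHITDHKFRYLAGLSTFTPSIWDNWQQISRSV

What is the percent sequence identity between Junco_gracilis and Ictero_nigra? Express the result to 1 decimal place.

66.7%

The sequences differ at positions 4 (D/V), 5 (G/L), 6 (Q/H), 9 (I/D), 10 (M/H), 17 (R/G), 18 (T/L), 19 (K/S), 21 (H/F), 26 (V/W), 33 (T/S), 34 (L/R).
24 of the 36 sites match, so the percent identity is 24/36 × 100 = 66.7%.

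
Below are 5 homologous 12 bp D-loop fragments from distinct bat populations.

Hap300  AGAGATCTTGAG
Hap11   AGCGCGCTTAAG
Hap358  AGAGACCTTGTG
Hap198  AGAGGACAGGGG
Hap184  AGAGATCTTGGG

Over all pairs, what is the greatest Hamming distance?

7

Pairwise Hamming distances:
  Hap300 vs Hap11: 4
  Hap300 vs Hap358: 2
  Hap300 vs Hap198: 5
  Hap300 vs Hap184: 1
  Hap11 vs Hap358: 5
  Hap11 vs Hap198: 7
  Hap11 vs Hap184: 5
  Hap358 vs Hap198: 5
  Hap358 vs Hap184: 2
  Hap198 vs Hap184: 4
The largest is 7, between Hap11 and Hap198.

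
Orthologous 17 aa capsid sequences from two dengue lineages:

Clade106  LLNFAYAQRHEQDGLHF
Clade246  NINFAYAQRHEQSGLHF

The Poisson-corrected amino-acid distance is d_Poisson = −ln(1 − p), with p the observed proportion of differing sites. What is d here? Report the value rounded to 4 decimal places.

0.1942

Differing sites — 1:L/N; 2:L/I; 13:D/S.
p = 3/17 = 0.176471.
d = −ln(1 − 0.176471) = −ln(0.823529) = 0.1942.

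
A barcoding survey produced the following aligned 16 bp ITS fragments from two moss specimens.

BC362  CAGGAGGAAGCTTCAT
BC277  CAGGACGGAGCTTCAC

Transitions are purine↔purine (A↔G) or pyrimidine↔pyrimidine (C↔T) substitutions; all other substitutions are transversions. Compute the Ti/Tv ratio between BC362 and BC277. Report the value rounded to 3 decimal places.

2.000

The sequences differ at positions 6 (G/C, transversion), 8 (A/G, transition), 16 (T/C, transition).
Of the 3 differences, 2 transitions and 1 transversion, so Ti/Tv = 2/1 = 2.000.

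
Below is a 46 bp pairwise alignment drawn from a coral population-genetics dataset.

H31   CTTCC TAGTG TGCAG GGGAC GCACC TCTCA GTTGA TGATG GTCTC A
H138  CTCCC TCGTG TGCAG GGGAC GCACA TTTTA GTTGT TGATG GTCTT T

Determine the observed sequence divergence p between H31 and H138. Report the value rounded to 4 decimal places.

0.1739

Mismatches occur at site 3 (T/C), site 7 (A/C), site 25 (C/A), site 27 (C/T), site 29 (C/T), site 35 (A/T), site 45 (C/T), site 46 (A/T).
There are 8 differences over 46 sites, so p = 8/46 = 0.1739.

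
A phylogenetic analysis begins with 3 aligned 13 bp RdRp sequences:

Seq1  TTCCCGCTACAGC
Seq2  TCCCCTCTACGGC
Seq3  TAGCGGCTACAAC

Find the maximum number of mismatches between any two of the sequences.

Pairwise Hamming distances:
  Seq1 vs Seq2: 3
  Seq1 vs Seq3: 4
  Seq2 vs Seq3: 6
The largest is 6, between Seq2 and Seq3.

6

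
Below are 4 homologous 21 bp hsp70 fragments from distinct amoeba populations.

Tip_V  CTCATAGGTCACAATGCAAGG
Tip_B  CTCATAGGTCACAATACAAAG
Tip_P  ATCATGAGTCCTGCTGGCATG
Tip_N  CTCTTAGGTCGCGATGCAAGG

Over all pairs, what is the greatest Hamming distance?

11

Pairwise Hamming distances:
  Tip_V vs Tip_B: 2
  Tip_V vs Tip_P: 10
  Tip_V vs Tip_N: 3
  Tip_B vs Tip_P: 11
  Tip_B vs Tip_N: 5
  Tip_P vs Tip_N: 10
The largest is 11, between Tip_B and Tip_P.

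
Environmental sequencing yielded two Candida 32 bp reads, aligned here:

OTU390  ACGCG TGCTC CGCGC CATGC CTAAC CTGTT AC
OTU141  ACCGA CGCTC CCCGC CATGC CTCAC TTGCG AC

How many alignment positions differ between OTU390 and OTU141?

The sequences differ at positions 3 (G/C), 4 (C/G), 5 (G/A), 6 (T/C), 12 (G/C), 23 (A/C), 26 (C/T), 29 (T/C), 30 (T/G).
That gives 9 mismatches out of 32 aligned sites, so the Hamming distance is 9.

9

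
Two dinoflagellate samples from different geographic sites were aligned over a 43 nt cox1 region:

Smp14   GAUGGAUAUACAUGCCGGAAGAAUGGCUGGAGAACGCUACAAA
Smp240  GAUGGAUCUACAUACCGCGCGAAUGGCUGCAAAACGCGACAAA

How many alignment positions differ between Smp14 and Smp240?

8

The sequences differ at positions 8 (A/C), 14 (G/A), 18 (G/C), 19 (A/G), 20 (A/C), 30 (G/C), 32 (G/A), 38 (U/G).
That gives 8 mismatches out of 43 aligned sites, so the Hamming distance is 8.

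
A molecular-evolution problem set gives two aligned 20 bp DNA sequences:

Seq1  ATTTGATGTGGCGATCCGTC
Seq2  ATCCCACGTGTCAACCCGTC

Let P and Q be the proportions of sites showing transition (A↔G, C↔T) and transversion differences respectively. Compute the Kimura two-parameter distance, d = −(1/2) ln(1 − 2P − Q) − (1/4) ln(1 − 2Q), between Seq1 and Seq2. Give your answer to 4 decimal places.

0.5139

The sequences differ at positions 3 (T/C, transition), 4 (T/C, transition), 5 (G/C, transversion), 7 (T/C, transition), 11 (G/T, transversion), 13 (G/A, transition), 15 (T/C, transition).
Of the 7 differences, 5 transitions and 2 transversions over 20 sites: P = 5/20 = 0.250000, Q = 2/20 = 0.100000.
d = −0.5·ln(0.400000) − 0.25·ln(0.800000) = −0.5·(-0.916291) − 0.25·(-0.223144) = 0.5139.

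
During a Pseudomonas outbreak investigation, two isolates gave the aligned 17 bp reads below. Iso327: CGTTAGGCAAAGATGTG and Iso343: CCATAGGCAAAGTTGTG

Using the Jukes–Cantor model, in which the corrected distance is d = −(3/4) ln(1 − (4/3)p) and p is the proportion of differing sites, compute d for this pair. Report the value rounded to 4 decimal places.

Mismatches occur at site 2 (G→C), site 3 (T→A), site 13 (A→T).
p = 3/17 = 0.176471.
d = −0.75 · ln(1 − (4/3)·0.176471) = −0.75 · ln(0.764705) = −0.75 · (-0.268265) = 0.2012.

0.2012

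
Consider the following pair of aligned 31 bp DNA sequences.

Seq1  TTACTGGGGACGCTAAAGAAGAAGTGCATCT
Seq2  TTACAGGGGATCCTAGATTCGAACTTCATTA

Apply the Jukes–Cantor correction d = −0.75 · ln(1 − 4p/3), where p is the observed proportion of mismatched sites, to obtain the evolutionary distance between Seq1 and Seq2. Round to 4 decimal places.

0.4806

The sequences differ at positions 5 (T/A), 11 (C/T), 12 (G/C), 16 (A/G), 18 (G/T), 19 (A/T), 20 (A/C), 24 (G/C), 26 (G/T), 30 (C/T), 31 (T/A).
p = 11/31 = 0.354839.
d = −0.75 · ln(1 − (4/3)·0.354839) = −0.75 · ln(0.526881) = −0.75 · (-0.640781) = 0.4806.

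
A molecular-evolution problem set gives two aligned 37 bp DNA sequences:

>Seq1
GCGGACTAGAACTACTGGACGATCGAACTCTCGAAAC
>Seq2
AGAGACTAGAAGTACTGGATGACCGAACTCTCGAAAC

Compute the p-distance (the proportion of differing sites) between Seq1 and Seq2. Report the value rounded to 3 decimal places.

0.162

The sequences differ at positions 1 (G/A), 2 (C/G), 3 (G/A), 12 (C/G), 20 (C/T), 23 (T/C).
There are 6 differences over 37 sites, so p = 6/37 = 0.162.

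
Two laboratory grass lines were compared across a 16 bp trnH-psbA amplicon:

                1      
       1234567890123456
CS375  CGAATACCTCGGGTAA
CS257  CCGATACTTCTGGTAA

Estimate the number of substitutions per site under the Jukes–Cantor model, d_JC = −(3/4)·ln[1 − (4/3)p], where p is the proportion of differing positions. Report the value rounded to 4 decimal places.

Mismatches occur at site 2 (G↔C), site 3 (A↔G), site 8 (C↔T), site 11 (G↔T).
p = 4/16 = 0.250000.
d = −0.75 · ln(1 − (4/3)·0.250000) = −0.75 · ln(0.666667) = −0.75 · (-0.405465) = 0.3041.

0.3041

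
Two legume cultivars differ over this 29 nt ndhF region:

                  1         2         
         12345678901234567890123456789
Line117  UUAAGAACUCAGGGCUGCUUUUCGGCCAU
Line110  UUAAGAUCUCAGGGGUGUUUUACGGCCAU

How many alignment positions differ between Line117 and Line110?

4

Mismatches occur at site 7 (A/U), site 15 (C/G), site 18 (C/U), site 22 (U/A).
That gives 4 mismatches out of 29 aligned sites, so the Hamming distance is 4.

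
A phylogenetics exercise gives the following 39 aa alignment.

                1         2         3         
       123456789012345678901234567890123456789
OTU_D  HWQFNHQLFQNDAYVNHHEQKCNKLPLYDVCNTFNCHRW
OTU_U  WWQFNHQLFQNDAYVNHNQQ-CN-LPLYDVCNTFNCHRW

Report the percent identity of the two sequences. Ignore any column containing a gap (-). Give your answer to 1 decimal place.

Excluding the 2 gap columns leaves 37 comparable sites.
Mismatches occur at site 1 (H/W), site 18 (H/N), site 19 (E/Q).
34 of the 37 comparable sites match, so the percent identity is 34/37 × 100 = 91.9%.

91.9%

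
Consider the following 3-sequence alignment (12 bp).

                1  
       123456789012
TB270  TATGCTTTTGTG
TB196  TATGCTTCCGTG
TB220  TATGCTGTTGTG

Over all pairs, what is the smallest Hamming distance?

1

Pairwise Hamming distances:
  TB270 vs TB196: 2
  TB270 vs TB220: 1
  TB196 vs TB220: 3
The smallest is 1, between TB270 and TB220.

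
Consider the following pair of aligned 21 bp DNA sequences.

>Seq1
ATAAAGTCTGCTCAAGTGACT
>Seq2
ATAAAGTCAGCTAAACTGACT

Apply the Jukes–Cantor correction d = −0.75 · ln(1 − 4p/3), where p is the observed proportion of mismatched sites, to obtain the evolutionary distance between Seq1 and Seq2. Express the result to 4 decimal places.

Differing sites — 9:T/A; 13:C/A; 16:G/C.
p = 3/21 = 0.142857.
d = −0.75 · ln(1 − (4/3)·0.142857) = −0.75 · ln(0.809524) = −0.75 · (-0.211309) = 0.1585.

0.1585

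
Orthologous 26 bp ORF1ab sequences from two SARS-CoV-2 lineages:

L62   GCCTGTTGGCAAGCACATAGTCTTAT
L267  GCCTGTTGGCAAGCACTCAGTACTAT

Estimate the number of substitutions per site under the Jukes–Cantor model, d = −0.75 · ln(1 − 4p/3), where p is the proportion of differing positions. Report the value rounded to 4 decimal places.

0.1722

The sequences differ at positions 17 (A/T), 18 (T/C), 22 (C/A), 23 (T/C).
p = 4/26 = 0.153846.
d = −0.75 · ln(1 − (4/3)·0.153846) = −0.75 · ln(0.794872) = −0.75 · (-0.229574) = 0.1722.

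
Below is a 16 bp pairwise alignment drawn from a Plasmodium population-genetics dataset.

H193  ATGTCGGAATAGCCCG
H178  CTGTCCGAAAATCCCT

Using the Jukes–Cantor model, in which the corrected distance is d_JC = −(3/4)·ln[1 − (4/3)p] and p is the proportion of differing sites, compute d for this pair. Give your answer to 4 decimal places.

The sequences differ at positions 1 (A/C), 6 (G/C), 10 (T/A), 12 (G/T), 16 (G/T).
p = 5/16 = 0.312500.
d = −0.75 · ln(1 − (4/3)·0.312500) = −0.75 · ln(0.583333) = −0.75 · (-0.538997) = 0.4042.

0.4042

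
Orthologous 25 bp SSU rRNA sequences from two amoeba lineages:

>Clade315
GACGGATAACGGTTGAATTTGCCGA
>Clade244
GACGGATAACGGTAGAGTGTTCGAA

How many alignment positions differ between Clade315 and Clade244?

Differing sites — 14:T/A; 17:A/G; 19:T/G; 21:G/T; 23:C/G; 24:G/A.
That gives 6 mismatches out of 25 aligned sites, so the Hamming distance is 6.

6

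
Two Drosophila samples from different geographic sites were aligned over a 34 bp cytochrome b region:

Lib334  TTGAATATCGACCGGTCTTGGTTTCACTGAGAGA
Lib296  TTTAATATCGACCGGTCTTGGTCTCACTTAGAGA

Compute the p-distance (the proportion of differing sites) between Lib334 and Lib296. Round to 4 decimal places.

0.0882

Differing sites — 3:G/T; 23:T/C; 29:G/T.
There are 3 differences over 34 sites, so p = 3/34 = 0.0882.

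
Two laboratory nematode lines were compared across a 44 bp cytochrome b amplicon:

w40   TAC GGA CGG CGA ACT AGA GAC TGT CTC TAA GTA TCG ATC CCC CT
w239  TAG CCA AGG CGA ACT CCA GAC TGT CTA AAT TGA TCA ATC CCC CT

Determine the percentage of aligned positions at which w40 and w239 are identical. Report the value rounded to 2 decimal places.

72.73%

The sequences differ at positions 3 (C/G), 4 (G/C), 5 (G/C), 7 (C/A), 16 (A/C), 17 (G/C), 27 (C/A), 28 (T/A), 30 (A/T), 31 (G/T), 32 (T/G), 36 (G/A).
32 of the 44 sites match, so the percent identity is 32/44 × 100 = 72.73%.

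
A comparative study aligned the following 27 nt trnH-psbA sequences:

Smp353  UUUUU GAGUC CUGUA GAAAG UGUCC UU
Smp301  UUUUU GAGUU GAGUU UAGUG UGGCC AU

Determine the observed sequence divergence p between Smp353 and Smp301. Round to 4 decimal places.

0.3333

The sequences differ at positions 10 (C/U), 11 (C/G), 12 (U/A), 15 (A/U), 16 (G/U), 18 (A/G), 19 (A/U), 23 (U/G), 26 (U/A).
There are 9 differences over 27 sites, so p = 9/27 = 0.3333.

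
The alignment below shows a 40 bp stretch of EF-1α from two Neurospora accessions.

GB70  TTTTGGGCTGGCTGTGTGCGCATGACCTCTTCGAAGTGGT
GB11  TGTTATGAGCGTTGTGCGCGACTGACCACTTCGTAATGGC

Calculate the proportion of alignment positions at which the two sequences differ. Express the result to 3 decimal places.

0.350

Differing sites — 2:T/G; 5:G/A; 6:G/T; 8:C/A; 9:T/G; 10:G/C; 12:C/T; 17:T/C; 21:C/A; 22:A/C; 28:T/A; 34:A/T; 36:G/A; 40:T/C.
There are 14 differences over 40 sites, so p = 14/40 = 0.350.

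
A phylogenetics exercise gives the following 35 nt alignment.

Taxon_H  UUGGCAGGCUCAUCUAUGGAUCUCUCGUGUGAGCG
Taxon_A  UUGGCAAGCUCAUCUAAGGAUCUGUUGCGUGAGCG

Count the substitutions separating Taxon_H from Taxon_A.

Mismatches occur at site 7 (G/A), site 17 (U/A), site 24 (C/G), site 26 (C/U), site 28 (U/C).
That gives 5 mismatches out of 35 aligned sites, so the Hamming distance is 5.

5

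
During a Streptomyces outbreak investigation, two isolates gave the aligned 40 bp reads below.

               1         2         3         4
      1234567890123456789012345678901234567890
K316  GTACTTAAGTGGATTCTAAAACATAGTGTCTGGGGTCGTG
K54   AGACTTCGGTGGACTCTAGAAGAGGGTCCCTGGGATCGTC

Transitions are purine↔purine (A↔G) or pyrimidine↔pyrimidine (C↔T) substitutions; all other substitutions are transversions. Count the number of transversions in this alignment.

Mismatches occur at site 1 (G→A, transition), site 2 (T→G, transversion), site 7 (A→C, transversion), site 8 (A→G, transition), site 14 (T→C, transition), site 19 (A→G, transition), site 22 (C→G, transversion), site 24 (T→G, transversion), site 25 (A→G, transition), site 28 (G→C, transversion), site 29 (T→C, transition), site 35 (G→A, transition), site 40 (G→C, transversion).
Of the 13 differences, 7 transitions and 6 transversions, so the answer is 6.

6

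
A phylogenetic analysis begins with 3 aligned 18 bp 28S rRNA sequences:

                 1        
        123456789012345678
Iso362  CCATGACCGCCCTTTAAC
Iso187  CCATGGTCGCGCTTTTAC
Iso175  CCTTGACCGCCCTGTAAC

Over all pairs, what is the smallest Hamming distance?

Pairwise Hamming distances:
  Iso362 vs Iso187: 4
  Iso362 vs Iso175: 2
  Iso187 vs Iso175: 6
The smallest is 2, between Iso362 and Iso175.

2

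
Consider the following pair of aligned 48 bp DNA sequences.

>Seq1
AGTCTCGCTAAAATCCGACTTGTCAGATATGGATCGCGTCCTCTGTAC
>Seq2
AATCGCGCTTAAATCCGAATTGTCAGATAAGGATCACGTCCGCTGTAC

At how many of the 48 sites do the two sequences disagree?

7

Mismatches occur at site 2 (G↔A), site 5 (T↔G), site 10 (A↔T), site 19 (C↔A), site 30 (T↔A), site 36 (G↔A), site 42 (T↔G).
That gives 7 mismatches out of 48 aligned sites, so the Hamming distance is 7.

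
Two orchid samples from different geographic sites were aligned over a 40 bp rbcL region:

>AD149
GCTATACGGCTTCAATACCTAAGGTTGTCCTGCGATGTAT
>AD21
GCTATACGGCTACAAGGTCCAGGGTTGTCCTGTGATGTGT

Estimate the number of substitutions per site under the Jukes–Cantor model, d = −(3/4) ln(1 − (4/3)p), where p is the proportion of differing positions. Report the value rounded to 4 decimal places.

0.2326

Differing sites — 12:T/A; 16:T/G; 17:A/G; 18:C/T; 20:T/C; 22:A/G; 33:C/T; 39:A/G.
p = 8/40 = 0.200000.
d = −0.75 · ln(1 − (4/3)·0.200000) = −0.75 · ln(0.733333) = −0.75 · (-0.310155) = 0.2326.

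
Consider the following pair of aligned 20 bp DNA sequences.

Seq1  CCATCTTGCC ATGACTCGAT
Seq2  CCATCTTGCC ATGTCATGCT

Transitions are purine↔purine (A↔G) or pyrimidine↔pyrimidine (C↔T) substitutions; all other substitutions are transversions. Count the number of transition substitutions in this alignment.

Mismatches occur at site 14 (A↔T, transversion), site 16 (T↔A, transversion), site 17 (C↔T, transition), site 19 (A↔C, transversion).
Of the 4 differences, 1 transition and 3 transversions, so the answer is 1.

1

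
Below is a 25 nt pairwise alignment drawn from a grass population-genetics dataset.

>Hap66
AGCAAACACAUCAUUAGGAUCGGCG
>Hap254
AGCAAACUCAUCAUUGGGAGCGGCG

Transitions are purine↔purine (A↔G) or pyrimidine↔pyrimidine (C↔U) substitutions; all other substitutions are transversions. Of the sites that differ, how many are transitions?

The sequences differ at positions 8 (A/U, transversion), 16 (A/G, transition), 20 (U/G, transversion).
Of the 3 differences, 1 transition and 2 transversions, so the answer is 1.

1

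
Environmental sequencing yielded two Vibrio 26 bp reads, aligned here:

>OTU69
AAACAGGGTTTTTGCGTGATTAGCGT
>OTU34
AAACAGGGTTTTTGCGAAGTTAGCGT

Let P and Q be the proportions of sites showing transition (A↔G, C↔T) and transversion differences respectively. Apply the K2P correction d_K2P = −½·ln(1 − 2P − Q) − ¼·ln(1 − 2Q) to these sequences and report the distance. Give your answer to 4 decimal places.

0.1268

The sequences differ at positions 17 (T/A, transversion), 18 (G/A, transition), 19 (A/G, transition).
Of the 3 differences, 2 transitions and 1 transversion over 26 sites: P = 2/26 = 0.076923, Q = 1/26 = 0.038462.
d = −0.5·ln(0.807692) − 0.25·ln(0.923076) = −0.5·(-0.213574) − 0.25·(-0.080044) = 0.1268.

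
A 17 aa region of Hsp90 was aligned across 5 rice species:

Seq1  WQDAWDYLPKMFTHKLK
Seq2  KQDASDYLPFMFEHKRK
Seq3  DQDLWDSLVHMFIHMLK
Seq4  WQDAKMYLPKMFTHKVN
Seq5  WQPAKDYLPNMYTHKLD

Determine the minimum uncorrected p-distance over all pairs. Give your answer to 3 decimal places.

Pairwise Hamming distances:
  Seq1 vs Seq2: 5
  Seq1 vs Seq3: 7
  Seq1 vs Seq4: 4
  Seq1 vs Seq5: 5
  Seq2 vs Seq3: 9
  Seq2 vs Seq4: 7
  Seq2 vs Seq5: 8
  Seq3 vs Seq4: 11
  Seq3 vs Seq5: 11
  Seq4 vs Seq5: 6
The smallest is 4 mismatches, between Seq1 and Seq4; p = 4/17 = 0.235.

0.235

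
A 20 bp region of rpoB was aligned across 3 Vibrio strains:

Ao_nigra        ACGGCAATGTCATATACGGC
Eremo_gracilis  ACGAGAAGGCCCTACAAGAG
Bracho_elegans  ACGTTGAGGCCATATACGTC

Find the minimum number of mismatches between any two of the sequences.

6

Pairwise Hamming distances:
  Ao_nigra vs Eremo_gracilis: 9
  Ao_nigra vs Bracho_elegans: 6
  Eremo_gracilis vs Bracho_elegans: 8
The smallest is 6, between Ao_nigra and Bracho_elegans.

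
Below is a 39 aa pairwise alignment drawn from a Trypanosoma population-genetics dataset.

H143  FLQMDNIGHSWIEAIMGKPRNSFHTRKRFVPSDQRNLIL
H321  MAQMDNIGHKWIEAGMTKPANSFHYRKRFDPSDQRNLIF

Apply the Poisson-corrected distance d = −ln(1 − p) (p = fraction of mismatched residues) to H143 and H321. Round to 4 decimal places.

0.2624

Differing sites — 1:F/M; 2:L/A; 10:S/K; 15:I/G; 17:G/T; 20:R/A; 25:T/Y; 30:V/D; 39:L/F.
p = 9/39 = 0.230769.
d = −ln(1 − 0.230769) = −ln(0.769231) = 0.2624.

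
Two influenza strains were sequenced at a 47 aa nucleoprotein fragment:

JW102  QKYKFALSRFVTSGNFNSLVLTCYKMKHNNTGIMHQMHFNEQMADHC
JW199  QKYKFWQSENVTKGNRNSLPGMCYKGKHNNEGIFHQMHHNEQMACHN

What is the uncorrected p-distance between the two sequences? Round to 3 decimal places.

0.319

Differing sites — 6:A/W; 7:L/Q; 9:R/E; 10:F/N; 13:S/K; 16:F/R; 20:V/P; 21:L/G; 22:T/M; 26:M/G; 31:T/E; 34:M/F; 39:F/H; 45:D/C; 47:C/N.
There are 15 differences over 47 sites, so p = 15/47 = 0.319.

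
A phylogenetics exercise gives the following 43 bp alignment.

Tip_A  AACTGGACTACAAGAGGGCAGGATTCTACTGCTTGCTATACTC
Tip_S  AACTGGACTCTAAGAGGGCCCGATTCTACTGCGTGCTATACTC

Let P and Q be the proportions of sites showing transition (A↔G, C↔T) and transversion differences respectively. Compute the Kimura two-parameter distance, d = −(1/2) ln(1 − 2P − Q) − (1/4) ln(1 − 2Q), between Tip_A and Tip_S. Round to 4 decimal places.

The sequences differ at positions 10 (A/C, transversion), 11 (C/T, transition), 20 (A/C, transversion), 21 (G/C, transversion), 33 (T/G, transversion).
Of the 5 differences, 1 transition and 4 transversions over 43 sites: P = 1/43 = 0.023256, Q = 4/43 = 0.093023.
d = −0.5·ln(0.860465) − 0.25·ln(0.813954) = −0.5·(-0.150282) − 0.25·(-0.205851) = 0.1266.

0.1266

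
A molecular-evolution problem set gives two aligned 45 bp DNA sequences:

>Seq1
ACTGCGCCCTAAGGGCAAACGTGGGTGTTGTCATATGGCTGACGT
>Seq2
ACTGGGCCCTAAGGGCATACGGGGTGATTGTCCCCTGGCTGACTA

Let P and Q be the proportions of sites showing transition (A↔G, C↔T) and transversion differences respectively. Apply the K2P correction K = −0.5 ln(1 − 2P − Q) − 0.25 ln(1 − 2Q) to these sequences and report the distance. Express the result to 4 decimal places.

0.2982

Mismatches occur at site 5 (C→G, transversion), site 18 (A→T, transversion), site 22 (T→G, transversion), site 25 (G→T, transversion), site 26 (T→G, transversion), site 27 (G→A, transition), site 33 (A→C, transversion), site 34 (T→C, transition), site 35 (A→C, transversion), site 44 (G→T, transversion), site 45 (T→A, transversion).
Of the 11 differences, 2 transitions and 9 transversions over 45 sites: P = 2/45 = 0.044444, Q = 9/45 = 0.200000.
d = −0.5·ln(0.711112) − 0.25·ln(0.600000) = −0.5·(-0.340925) − 0.25·(-0.510826) = 0.2982.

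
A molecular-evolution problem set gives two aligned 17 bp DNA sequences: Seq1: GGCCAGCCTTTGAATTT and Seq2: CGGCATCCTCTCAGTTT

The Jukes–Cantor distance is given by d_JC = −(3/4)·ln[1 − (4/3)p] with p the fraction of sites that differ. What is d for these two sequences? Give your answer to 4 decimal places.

0.4770

The sequences differ at positions 1 (G/C), 3 (C/G), 6 (G/T), 10 (T/C), 12 (G/C), 14 (A/G).
p = 6/17 = 0.352941.
d = −0.75 · ln(1 − (4/3)·0.352941) = −0.75 · ln(0.529412) = −0.75 · (-0.635988) = 0.4770.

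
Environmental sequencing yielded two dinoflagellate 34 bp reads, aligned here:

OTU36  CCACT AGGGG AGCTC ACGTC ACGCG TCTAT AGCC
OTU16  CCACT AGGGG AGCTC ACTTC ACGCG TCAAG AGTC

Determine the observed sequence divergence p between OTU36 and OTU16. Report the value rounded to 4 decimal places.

0.1176

Mismatches occur at site 18 (G→T), site 28 (T→A), site 30 (T→G), site 33 (C→T).
There are 4 differences over 34 sites, so p = 4/34 = 0.1176.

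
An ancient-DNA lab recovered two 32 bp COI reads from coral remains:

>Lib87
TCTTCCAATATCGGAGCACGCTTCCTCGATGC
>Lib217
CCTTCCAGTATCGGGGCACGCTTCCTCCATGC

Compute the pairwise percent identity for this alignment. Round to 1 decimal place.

87.5%

Mismatches occur at site 1 (T↔C), site 8 (A↔G), site 15 (A↔G), site 28 (G↔C).
28 of the 32 sites match, so the percent identity is 28/32 × 100 = 87.5%.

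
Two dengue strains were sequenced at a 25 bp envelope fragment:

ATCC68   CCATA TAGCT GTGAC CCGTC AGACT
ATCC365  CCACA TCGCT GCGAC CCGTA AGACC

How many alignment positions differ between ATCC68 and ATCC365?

5

Mismatches occur at site 4 (T↔C), site 7 (A↔C), site 12 (T↔C), site 20 (C↔A), site 25 (T↔C).
That gives 5 mismatches out of 25 aligned sites, so the Hamming distance is 5.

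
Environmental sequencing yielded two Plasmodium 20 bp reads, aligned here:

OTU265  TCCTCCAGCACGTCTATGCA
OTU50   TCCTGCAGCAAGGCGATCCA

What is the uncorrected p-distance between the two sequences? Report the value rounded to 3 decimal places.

0.250

Differing sites — 5:C/G; 11:C/A; 13:T/G; 15:T/G; 18:G/C.
There are 5 differences over 20 sites, so p = 5/20 = 0.250.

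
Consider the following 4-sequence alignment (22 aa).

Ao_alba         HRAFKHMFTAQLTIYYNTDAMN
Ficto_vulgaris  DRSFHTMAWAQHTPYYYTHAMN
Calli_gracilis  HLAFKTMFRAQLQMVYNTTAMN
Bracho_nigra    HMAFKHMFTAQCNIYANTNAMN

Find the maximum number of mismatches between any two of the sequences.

Pairwise Hamming distances:
  Ao_alba vs Ficto_vulgaris: 10
  Ao_alba vs Calli_gracilis: 7
  Ao_alba vs Bracho_nigra: 5
  Ficto_vulgaris vs Calli_gracilis: 12
  Ficto_vulgaris vs Bracho_nigra: 13
  Calli_gracilis vs Bracho_nigra: 9
The largest is 13, between Ficto_vulgaris and Bracho_nigra.

13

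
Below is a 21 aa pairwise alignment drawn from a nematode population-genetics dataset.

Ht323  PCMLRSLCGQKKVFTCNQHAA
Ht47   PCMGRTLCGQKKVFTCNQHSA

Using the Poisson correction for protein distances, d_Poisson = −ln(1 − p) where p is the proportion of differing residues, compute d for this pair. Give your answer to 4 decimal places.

Mismatches occur at site 4 (L→G), site 6 (S→T), site 20 (A→S).
p = 3/21 = 0.142857.
d = −ln(1 − 0.142857) = −ln(0.857143) = 0.1542.

0.1542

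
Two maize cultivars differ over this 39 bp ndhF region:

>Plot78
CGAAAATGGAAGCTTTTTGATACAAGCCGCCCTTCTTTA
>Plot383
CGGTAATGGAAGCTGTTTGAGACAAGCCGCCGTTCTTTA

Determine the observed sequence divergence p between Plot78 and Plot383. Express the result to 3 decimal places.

Differing sites — 3:A/G; 4:A/T; 15:T/G; 21:T/G; 32:C/G.
There are 5 differences over 39 sites, so p = 5/39 = 0.128.

0.128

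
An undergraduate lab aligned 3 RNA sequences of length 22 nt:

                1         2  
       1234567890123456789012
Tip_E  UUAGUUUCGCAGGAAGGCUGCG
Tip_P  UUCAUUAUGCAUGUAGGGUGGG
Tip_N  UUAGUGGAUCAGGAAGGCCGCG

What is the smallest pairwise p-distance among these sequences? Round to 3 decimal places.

Pairwise Hamming distances:
  Tip_E vs Tip_P: 8
  Tip_E vs Tip_N: 5
  Tip_P vs Tip_N: 11
The smallest is 5 mismatches, between Tip_E and Tip_N; p = 5/22 = 0.227.

0.227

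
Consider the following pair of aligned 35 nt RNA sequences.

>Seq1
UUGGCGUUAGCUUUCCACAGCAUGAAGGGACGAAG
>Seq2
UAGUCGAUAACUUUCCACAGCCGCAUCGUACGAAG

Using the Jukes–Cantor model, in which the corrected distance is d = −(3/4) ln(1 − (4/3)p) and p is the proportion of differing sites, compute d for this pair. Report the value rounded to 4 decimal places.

0.3597

Differing sites — 2:U/A; 4:G/U; 7:U/A; 10:G/A; 22:A/C; 23:U/G; 24:G/C; 26:A/U; 27:G/C; 29:G/U.
p = 10/35 = 0.285714.
d = −0.75 · ln(1 − (4/3)·0.285714) = −0.75 · ln(0.619048) = −0.75 · (-0.479572) = 0.3597.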